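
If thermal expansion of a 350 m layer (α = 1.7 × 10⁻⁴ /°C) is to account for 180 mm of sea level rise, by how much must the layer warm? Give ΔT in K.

3.03 K

ΔT = Δh/(αH) = 0.18 / (1.7×10⁻⁴ × 350) ≈ 3.025 K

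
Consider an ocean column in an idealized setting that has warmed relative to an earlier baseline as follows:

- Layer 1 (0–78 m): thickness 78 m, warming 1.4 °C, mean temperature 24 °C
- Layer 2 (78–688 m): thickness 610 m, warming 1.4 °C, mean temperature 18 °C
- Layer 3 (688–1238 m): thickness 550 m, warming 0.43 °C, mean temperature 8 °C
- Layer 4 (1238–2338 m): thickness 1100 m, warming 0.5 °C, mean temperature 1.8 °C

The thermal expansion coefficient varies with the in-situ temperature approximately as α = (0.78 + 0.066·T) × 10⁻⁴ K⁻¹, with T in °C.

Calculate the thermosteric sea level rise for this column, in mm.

Δh ≈ 274 mm

Layer 1: α = (0.78 + 0.066×24)×10⁻⁴ = 2.364×10⁻⁴ K⁻¹
Layer 2: α = (0.78 + 0.066×18)×10⁻⁴ = 1.968×10⁻⁴ K⁻¹
Layer 3: α = (0.78 + 0.066×8)×10⁻⁴ = 1.308×10⁻⁴ K⁻¹
Layer 4: α = (0.78 + 0.066×1.8)×10⁻⁴ = 0.8988×10⁻⁴ K⁻¹
Layer 1: 1.4 × 2.364×10⁻⁴ × 78 = 0.02581488 m
1.4 × 610 × 1.968×10⁻⁴ = 0.1680672 m
Layer 3: 0.43 × 550 × 1.308×10⁻⁴ = 0.0309342 m
1100 × 0.8988×10⁻⁴ × 0.5 = 0.049434 m
Δh = 0.02581488 + 0.1680672 + 0.0309342 + 0.049434 = 0.27425028 m ≈ 274 mm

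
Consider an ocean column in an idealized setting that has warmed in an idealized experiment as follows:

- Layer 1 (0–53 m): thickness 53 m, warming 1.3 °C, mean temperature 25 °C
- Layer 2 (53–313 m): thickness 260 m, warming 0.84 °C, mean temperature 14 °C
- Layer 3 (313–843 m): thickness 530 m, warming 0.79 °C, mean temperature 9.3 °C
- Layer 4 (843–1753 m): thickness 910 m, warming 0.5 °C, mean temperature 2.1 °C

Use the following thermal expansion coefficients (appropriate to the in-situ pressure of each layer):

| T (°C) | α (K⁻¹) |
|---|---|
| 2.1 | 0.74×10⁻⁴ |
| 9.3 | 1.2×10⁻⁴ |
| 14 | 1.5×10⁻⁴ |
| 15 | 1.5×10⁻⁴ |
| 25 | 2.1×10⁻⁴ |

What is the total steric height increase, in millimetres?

131 mm

Layer 1 at 25 °C → α = 2.1×10⁻⁴ K⁻¹
Layer 2 at 14 °C → α = 1.5×10⁻⁴ K⁻¹
Layer 3 at 9.3 °C → α = 1.2×10⁻⁴ K⁻¹
Layer 4 at 2.1 °C → α = 0.74×10⁻⁴ K⁻¹
53 × 2.1×10⁻⁴ × 1.3 = 0.014469 m
53–313 m: 1.5×10⁻⁴ × 260 × 0.84 = 0.03276 m
1.2×10⁻⁴ × 530 × 0.79 = 0.050244 m
0.5 × 910 × 0.74×10⁻⁴ = 0.03367 m
Δh = 0.014469 + 0.03276 + 0.050244 + 0.03367 = 0.131143 m ≈ 131 mm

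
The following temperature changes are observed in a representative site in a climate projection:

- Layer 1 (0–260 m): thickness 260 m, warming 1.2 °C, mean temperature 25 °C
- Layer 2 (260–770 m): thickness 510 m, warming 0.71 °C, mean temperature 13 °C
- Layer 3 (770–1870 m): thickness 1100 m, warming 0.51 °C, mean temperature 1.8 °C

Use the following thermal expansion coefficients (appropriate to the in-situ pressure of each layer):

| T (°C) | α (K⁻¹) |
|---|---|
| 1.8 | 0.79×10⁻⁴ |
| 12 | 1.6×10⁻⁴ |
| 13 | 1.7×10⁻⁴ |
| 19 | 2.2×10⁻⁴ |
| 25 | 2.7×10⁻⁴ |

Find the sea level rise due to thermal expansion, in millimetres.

Δh ≈ 190 mm

Layer 1 at 25 °C → α = 2.7×10⁻⁴ K⁻¹
Layer 2 at 13 °C → α = 1.7×10⁻⁴ K⁻¹
Layer 3 at 1.8 °C → α = 0.79×10⁻⁴ K⁻¹
Layer 1: 2.7×10⁻⁴ × 260 × 1.2 = 0.08424 m
1.7×10⁻⁴ × 510 × 0.71 = 0.061557 m
770–1870 m: 1100 × 0.51 × 0.79×10⁻⁴ = 0.044319 m
Δh = 0.08424 + 0.061557 + 0.044319 = 0.190116 m ≈ 190 mm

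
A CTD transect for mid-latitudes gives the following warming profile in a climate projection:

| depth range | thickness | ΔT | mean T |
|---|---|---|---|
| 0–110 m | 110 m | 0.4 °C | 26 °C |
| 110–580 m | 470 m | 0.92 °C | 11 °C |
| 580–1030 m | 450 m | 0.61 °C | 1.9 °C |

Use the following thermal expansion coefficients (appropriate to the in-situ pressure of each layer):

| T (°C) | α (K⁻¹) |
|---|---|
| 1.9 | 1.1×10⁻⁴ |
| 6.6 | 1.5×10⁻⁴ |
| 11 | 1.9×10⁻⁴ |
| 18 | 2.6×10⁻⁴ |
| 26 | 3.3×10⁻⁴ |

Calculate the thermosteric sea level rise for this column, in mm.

127 mm

Layer 1 at 26 °C → α = 3.3×10⁻⁴ K⁻¹
Layer 2 at 11 °C → α = 1.9×10⁻⁴ K⁻¹
Layer 3 at 1.9 °C → α = 1.1×10⁻⁴ K⁻¹
3.3×10⁻⁴ × 0.4 × 110 = 0.01452 m
110–580 m: 1.9×10⁻⁴ × 0.92 × 470 = 0.082156 m
580–1030 m: 450 × 1.1×10⁻⁴ × 0.61 = 0.030195 m
Δh = 0.01452 + 0.082156 + 0.030195 = 0.126871 m ≈ 127 mm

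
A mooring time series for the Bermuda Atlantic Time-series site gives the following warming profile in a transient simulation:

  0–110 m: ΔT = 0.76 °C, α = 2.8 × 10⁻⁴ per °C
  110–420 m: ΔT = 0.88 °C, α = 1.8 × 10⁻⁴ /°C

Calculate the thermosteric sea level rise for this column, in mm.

0.76 × 110 × 2.8×10⁻⁴ = 0.023408 m
110–420 m: 310 × 0.88 × 1.8×10⁻⁴ = 0.049104 m
Δh = 0.023408 + 0.049104 = 0.072512 m

about 73 mm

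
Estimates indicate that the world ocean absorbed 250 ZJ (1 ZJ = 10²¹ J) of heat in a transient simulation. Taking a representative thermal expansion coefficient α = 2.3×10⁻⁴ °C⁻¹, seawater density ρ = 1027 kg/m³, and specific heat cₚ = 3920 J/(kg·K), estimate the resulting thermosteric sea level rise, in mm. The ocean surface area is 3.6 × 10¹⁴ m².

Per unit area: Q = 250×10²¹ / (3.6×10¹⁴) ≈ 6.944×10⁸ J/m²
Δh = αQ/(ρcₚ) = 2.3×10⁻⁴ × 6.944×10⁸ / (1027 × 3920) ≈ 0.039672 m

Δh ≈ 39.7 mm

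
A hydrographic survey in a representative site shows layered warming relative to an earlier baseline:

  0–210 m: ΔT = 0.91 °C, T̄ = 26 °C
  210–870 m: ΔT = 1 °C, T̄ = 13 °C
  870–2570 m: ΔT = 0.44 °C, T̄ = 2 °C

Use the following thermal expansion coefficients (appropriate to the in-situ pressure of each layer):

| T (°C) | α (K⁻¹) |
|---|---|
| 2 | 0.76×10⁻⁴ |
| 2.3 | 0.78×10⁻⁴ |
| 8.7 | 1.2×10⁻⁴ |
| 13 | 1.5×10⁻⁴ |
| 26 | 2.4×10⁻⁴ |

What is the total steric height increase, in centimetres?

about 20.2 cm

Layer 1 at 26 °C → α = 2.4×10⁻⁴ K⁻¹
Layer 2 at 13 °C → α = 1.5×10⁻⁴ K⁻¹
Layer 3 at 2 °C → α = 0.76×10⁻⁴ K⁻¹
0–210 m: 210 × 2.4×10⁻⁴ × 0.91 = 0.045864 m
210–870 m: 660 × 1 × 1.5×10⁻⁴ = 0.09900 m
0.44 × 0.76×10⁻⁴ × 1700 = 0.056848 m
Δh = 0.045864 + 0.09900 + 0.056848 = 0.201712 m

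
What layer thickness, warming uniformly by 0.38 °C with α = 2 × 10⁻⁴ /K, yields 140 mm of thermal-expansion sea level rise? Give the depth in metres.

about 1840 m

H = Δh/(αΔT) = 0.14 / (2×10⁻⁴ × 0.38) ≈ 1842 m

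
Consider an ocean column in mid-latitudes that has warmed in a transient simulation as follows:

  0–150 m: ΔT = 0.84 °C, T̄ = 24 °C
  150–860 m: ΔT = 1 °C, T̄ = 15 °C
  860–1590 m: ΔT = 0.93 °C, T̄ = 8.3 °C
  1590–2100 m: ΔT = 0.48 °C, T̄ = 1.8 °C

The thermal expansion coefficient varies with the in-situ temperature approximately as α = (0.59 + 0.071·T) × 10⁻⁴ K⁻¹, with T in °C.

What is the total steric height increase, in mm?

Layer 1: α = (0.59 + 0.071×24)×10⁻⁴ = 2.294×10⁻⁴ K⁻¹
Layer 2: α = (0.59 + 0.071×15)×10⁻⁴ = 1.655×10⁻⁴ K⁻¹
Layer 3: α = (0.59 + 0.071×8.3)×10⁻⁴ = 1.1793×10⁻⁴ K⁻¹
Layer 4: α = (0.59 + 0.071×1.8)×10⁻⁴ = 0.7178×10⁻⁴ K⁻¹
2.294×10⁻⁴ × 0.84 × 150 = 0.0289044 m
150–860 m: 1 × 710 × 1.655×10⁻⁴ = 0.117505 m
860–1590 m: 1.1793×10⁻⁴ × 730 × 0.93 = 0.080062677 m
0.7178×10⁻⁴ × 510 × 0.48 = 0.017571744 m
Δh = 0.0289044 + 0.117505 + 0.080062677 + 0.017571744 = 0.244043821 m

Δh ≈ 244 mm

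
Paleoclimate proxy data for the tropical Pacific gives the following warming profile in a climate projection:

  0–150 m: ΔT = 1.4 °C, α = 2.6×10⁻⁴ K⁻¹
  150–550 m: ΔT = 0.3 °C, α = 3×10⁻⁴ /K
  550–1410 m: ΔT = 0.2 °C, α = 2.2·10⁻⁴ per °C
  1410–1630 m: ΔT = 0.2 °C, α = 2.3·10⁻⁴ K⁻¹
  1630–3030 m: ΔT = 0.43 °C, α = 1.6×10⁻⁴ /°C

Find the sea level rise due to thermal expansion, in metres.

0.235 m of thermosteric rise

Layer 1: 2.6×10⁻⁴ × 150 × 1.4 = 0.05460 m
400 × 0.3 × 3×10⁻⁴ = 0.03600 m
Layer 3: 0.2 × 860 × 2.2×10⁻⁴ = 0.03784 m
Layer 4: 2.3×10⁻⁴ × 0.2 × 220 = 0.01012 m
1400 × 1.6×10⁻⁴ × 0.43 = 0.09632 m
Δh = 0.05460 + 0.03600 + 0.03784 + 0.01012 + 0.09632 = 0.23488 m ≈ 0.235 m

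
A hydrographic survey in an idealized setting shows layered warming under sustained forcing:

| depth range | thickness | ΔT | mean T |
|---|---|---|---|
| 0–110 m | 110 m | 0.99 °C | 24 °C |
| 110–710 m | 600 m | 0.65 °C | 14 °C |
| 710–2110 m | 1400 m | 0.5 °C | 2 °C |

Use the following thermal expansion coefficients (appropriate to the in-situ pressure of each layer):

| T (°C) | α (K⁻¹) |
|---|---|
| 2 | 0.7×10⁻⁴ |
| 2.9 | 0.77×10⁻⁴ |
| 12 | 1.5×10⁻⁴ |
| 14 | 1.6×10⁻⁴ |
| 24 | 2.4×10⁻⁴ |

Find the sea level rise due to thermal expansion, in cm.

Layer 1 at 24 °C → α = 2.4×10⁻⁴ K⁻¹
Layer 2 at 14 °C → α = 1.6×10⁻⁴ K⁻¹
Layer 3 at 2 °C → α = 0.7×10⁻⁴ K⁻¹
0.99 × 110 × 2.4×10⁻⁴ = 0.026136 m
0.65 × 600 × 1.6×10⁻⁴ = 0.06240 m
0.5 × 0.7×10⁻⁴ × 1400 = 0.04900 m
Δh = 0.026136 + 0.06240 + 0.04900 = 0.137536 m ≈ 13.8 cm

about 13.8 cm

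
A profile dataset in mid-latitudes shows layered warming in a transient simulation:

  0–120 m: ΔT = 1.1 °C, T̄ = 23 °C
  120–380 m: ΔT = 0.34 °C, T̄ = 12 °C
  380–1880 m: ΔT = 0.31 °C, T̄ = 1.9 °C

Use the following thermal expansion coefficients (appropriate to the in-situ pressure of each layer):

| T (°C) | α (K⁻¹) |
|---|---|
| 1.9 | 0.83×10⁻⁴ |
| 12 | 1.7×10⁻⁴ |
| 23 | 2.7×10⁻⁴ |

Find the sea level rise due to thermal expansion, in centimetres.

Δh = 8.9 cm

Layer 1 at 23 °C → α = 2.7×10⁻⁴ K⁻¹
Layer 2 at 12 °C → α = 1.7×10⁻⁴ K⁻¹
Layer 3 at 1.9 °C → α = 0.83×10⁻⁴ K⁻¹
2.7×10⁻⁴ × 1.1 × 120 = 0.03564 m
120–380 m: 1.7×10⁻⁴ × 260 × 0.34 = 0.015028 m
Layer 3: 0.31 × 0.83×10⁻⁴ × 1500 = 0.038595 m
Δh = 0.03564 + 0.015028 + 0.038595 = 0.089263 m ≈ 8.9 cm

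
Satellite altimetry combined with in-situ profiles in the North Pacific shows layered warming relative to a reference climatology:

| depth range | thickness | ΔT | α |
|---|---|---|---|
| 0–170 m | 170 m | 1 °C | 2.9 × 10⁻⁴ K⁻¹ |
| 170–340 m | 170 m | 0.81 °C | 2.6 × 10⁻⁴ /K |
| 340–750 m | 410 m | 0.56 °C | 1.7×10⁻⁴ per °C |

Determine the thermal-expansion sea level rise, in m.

2.9×10⁻⁴ × 170 × 1 = 0.04930 m
0.81 × 2.6×10⁻⁴ × 170 = 0.035802 m
340–750 m: 410 × 1.7×10⁻⁴ × 0.56 = 0.039032 m
Δh = 0.04930 + 0.035802 + 0.039032 = 0.124134 m

Δh = 0.124 m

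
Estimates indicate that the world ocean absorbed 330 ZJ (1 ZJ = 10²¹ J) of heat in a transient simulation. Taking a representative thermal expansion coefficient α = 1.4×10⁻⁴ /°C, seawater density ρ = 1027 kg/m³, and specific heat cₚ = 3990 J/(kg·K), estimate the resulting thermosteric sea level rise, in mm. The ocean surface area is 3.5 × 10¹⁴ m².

about 32.2 mm

Per unit area: Q = 330×10²¹ / (3.5×10¹⁴) ≈ 9.429×10⁸ J/m²
Δh = αQ/(ρcₚ) = 1.4×10⁻⁴ × 9.429×10⁸ / (1027 × 3990) ≈ 0.032214 m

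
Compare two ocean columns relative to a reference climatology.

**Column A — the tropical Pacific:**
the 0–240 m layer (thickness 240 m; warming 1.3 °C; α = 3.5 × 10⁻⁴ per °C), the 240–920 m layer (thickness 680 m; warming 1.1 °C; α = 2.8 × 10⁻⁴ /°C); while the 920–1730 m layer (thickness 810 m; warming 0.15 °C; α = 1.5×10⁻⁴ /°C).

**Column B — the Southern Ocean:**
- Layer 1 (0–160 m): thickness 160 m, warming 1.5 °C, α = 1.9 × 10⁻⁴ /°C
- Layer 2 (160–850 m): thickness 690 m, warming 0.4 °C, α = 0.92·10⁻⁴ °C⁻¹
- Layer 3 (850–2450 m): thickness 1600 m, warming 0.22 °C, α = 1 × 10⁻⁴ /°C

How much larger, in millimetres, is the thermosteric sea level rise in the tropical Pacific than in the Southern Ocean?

Δh_A − Δh_B ≈ 230 mm

A 240 × 1.3 × 3.5×10⁻⁴ = 0.10920 m
A 1.1 × 680 × 2.8×10⁻⁴ = 0.20944 m
A Layer 3: 0.15 × 1.5×10⁻⁴ × 810 = 0.018225 m
A total: 0.336865 m
B 0–160 m: 1.9×10⁻⁴ × 1.5 × 160 = 0.04560 m
B 0.92×10⁻⁴ × 690 × 0.4 = 0.025392 m
B 850–2450 m: 1×10⁻⁴ × 0.22 × 1600 = 0.03520 m
B total: 0.106192 m
Difference: 0.336865 − 0.106192 = 0.230673 m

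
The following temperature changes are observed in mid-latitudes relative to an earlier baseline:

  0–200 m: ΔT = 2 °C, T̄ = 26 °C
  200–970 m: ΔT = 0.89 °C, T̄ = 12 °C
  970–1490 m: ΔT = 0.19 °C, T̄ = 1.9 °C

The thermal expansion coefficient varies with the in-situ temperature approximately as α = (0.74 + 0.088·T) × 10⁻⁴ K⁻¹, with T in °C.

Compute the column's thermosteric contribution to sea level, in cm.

Δh ≈ 25 cm

Layer 1: α = (0.74 + 0.088×26)×10⁻⁴ = 3.028×10⁻⁴ K⁻¹
Layer 2: α = (0.74 + 0.088×12)×10⁻⁴ = 1.796×10⁻⁴ K⁻¹
Layer 3: α = (0.74 + 0.088×1.9)×10⁻⁴ = 0.9072×10⁻⁴ K⁻¹
200 × 2 × 3.028×10⁻⁴ = 0.12112 m
0.89 × 1.796×10⁻⁴ × 770 = 0.12307988 m
0.19 × 520 × 0.9072×10⁻⁴ = 0.008963136 m
Δh = 0.12112 + 0.12307988 + 0.008963136 = 0.253163016 m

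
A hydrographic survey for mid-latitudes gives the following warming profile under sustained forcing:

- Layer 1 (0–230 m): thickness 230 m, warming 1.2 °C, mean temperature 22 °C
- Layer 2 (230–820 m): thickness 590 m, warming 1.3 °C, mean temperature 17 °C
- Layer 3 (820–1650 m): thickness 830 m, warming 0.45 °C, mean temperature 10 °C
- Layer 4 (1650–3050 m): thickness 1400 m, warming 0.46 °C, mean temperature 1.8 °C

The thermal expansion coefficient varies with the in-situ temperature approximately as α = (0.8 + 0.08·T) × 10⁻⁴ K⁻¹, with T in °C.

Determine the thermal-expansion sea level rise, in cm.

Layer 1: α = (0.8 + 0.08×22)×10⁻⁴ = 2.56×10⁻⁴ K⁻¹
Layer 2: α = (0.8 + 0.08×17)×10⁻⁴ = 2.16×10⁻⁴ K⁻¹
Layer 3: α = (0.8 + 0.08×10)×10⁻⁴ = 1.6×10⁻⁴ K⁻¹
Layer 4: α = (0.8 + 0.08×1.8)×10⁻⁴ = 0.944×10⁻⁴ K⁻¹
0–230 m: 2.56×10⁻⁴ × 230 × 1.2 = 0.070656 m
1.3 × 590 × 2.16×10⁻⁴ = 0.165672 m
Layer 3: 0.45 × 1.6×10⁻⁴ × 830 = 0.05976 m
0.46 × 1400 × 0.944×10⁻⁴ = 0.0607936 m
Δh = 0.070656 + 0.165672 + 0.05976 + 0.0607936 = 0.3568816 m

Δh = 35.7 cm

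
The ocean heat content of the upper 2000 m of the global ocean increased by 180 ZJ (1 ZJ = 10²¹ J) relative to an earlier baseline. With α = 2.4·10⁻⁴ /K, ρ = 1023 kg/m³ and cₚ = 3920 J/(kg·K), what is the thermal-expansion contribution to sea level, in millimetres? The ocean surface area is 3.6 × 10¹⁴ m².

Per unit area: Q = 180×10²¹ / (3.6×10¹⁴) = 5×10⁸ J/m²
Δh = αQ/(ρcₚ) = 2.4×10⁻⁴ × 5×10⁸ / (1023 × 3920) ≈ 0.029924 m

30 mm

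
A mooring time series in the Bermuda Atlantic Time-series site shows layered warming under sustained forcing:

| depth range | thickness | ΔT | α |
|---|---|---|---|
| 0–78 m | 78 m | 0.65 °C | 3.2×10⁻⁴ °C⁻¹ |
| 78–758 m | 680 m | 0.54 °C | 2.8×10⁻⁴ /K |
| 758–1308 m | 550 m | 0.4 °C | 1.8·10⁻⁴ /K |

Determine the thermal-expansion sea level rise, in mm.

Layer 1: 3.2×10⁻⁴ × 78 × 0.65 = 0.016224 m
Layer 2: 680 × 0.54 × 2.8×10⁻⁴ = 0.102816 m
0.4 × 550 × 1.8×10⁻⁴ = 0.03960 m
Δh = 0.016224 + 0.102816 + 0.03960 = 0.15864 m ≈ 159 mm

159 mm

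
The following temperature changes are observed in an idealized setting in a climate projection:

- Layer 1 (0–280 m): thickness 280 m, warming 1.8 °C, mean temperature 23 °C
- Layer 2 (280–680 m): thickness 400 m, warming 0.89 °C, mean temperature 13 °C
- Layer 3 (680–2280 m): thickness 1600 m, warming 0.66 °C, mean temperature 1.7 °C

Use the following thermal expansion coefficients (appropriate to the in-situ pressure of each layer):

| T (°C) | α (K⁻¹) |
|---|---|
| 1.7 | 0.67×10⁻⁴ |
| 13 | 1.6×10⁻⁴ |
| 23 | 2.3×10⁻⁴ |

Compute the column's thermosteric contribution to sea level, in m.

Δh ≈ 0.244 m

Layer 1 at 23 °C → α = 2.3×10⁻⁴ K⁻¹
Layer 2 at 13 °C → α = 1.6×10⁻⁴ K⁻¹
Layer 3 at 1.7 °C → α = 0.67×10⁻⁴ K⁻¹
Layer 1: 2.3×10⁻⁴ × 1.8 × 280 = 0.11592 m
280–680 m: 0.89 × 1.6×10⁻⁴ × 400 = 0.05696 m
1600 × 0.67×10⁻⁴ × 0.66 = 0.070752 m
Δh = 0.11592 + 0.05696 + 0.070752 = 0.243632 m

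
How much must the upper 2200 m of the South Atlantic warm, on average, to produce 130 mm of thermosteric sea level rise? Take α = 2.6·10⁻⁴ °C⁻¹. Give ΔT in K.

0.23 K

ΔT = Δh/(αH) = 0.13 / (2.6×10⁻⁴ × 2200) ≈ 0.2273 K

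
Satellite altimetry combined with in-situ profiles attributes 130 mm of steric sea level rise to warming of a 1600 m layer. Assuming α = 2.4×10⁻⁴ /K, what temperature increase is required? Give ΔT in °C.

about 0.339 °C

ΔT = Δh/(αH) = 0.13 / (2.4×10⁻⁴ × 1600) ≈ 0.3385 °C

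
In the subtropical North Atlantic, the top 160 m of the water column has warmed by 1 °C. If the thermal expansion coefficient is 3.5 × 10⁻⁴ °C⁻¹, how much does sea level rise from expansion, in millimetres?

56.0 mm of thermosteric rise

Δh = αΔT·H = 3.5×10⁻⁴ × 1 × 160 = 0.05600 m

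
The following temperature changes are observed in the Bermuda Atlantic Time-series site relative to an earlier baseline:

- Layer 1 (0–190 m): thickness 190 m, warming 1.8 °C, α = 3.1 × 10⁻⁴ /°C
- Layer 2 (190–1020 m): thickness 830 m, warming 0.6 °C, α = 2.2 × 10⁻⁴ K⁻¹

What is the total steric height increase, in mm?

Δh = 220 mm

Layer 1: 3.1×10⁻⁴ × 1.8 × 190 = 0.10602 m
Layer 2: 0.6 × 830 × 2.2×10⁻⁴ = 0.10956 m
Δh = 0.10602 + 0.10956 = 0.21558 m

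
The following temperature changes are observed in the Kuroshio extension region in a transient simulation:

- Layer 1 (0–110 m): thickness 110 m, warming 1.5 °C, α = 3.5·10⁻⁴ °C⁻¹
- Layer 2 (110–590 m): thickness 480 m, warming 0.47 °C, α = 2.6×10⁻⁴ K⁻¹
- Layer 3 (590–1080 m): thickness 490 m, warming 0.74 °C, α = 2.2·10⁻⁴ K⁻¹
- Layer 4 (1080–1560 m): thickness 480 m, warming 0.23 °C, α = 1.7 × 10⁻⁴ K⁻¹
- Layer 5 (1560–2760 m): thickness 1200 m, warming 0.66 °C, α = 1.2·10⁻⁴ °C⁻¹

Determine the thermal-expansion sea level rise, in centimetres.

Layer 1: 110 × 1.5 × 3.5×10⁻⁴ = 0.05775 m
110–590 m: 2.6×10⁻⁴ × 0.47 × 480 = 0.058656 m
590–1080 m: 0.74 × 2.2×10⁻⁴ × 490 = 0.079772 m
480 × 0.23 × 1.7×10⁻⁴ = 0.018768 m
Layer 5: 1200 × 0.66 × 1.2×10⁻⁴ = 0.09504 m
Δh = 0.05775 + 0.058656 + 0.079772 + 0.018768 + 0.09504 = 0.309986 m

31.0 cm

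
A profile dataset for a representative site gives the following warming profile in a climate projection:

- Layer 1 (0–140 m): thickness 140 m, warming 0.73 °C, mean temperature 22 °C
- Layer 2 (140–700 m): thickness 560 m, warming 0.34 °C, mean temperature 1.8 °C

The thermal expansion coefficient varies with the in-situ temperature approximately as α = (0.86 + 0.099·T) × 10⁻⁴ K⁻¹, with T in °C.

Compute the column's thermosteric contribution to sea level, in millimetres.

Layer 1: α = (0.86 + 0.099×22)×10⁻⁴ = 3.038×10⁻⁴ K⁻¹
Layer 2: α = (0.86 + 0.099×1.8)×10⁻⁴ = 1.0382×10⁻⁴ K⁻¹
Layer 1: 140 × 0.73 × 3.038×10⁻⁴ = 0.03104836 m
140–700 m: 1.0382×10⁻⁴ × 560 × 0.34 = 0.019767328 m
Δh = 0.03104836 + 0.019767328 = 0.050815688 m

about 50.8 mm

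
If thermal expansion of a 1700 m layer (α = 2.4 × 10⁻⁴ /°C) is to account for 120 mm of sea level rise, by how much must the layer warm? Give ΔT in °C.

0.294 °C

ΔT = Δh/(αH) = 0.12 / (2.4×10⁻⁴ × 1700) ≈ 0.2941 °C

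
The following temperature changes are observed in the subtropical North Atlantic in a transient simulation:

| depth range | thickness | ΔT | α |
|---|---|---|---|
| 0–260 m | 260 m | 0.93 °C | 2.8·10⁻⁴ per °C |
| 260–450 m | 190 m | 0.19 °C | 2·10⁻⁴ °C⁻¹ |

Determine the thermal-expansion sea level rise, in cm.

2.8×10⁻⁴ × 260 × 0.93 = 0.067704 m
260–450 m: 2×10⁻⁴ × 190 × 0.19 = 0.00722 m
Δh = 0.067704 + 0.00722 = 0.074924 m

about 7.5 cm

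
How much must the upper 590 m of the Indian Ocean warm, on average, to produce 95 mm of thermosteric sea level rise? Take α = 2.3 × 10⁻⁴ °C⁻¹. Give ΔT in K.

ΔT = Δh/(αH) = 0.095 / (2.3×10⁻⁴ × 590) ≈ 0.7001 K

about 0.700 K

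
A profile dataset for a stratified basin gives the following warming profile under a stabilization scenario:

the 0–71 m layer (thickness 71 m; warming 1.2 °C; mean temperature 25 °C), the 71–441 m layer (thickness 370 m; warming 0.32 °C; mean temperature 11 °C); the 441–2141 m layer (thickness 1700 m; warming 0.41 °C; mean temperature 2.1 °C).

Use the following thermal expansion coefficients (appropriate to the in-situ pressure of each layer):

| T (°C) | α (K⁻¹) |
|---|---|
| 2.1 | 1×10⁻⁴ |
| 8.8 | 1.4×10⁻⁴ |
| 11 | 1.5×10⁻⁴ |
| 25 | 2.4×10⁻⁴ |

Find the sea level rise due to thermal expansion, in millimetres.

about 110 mm

Layer 1 at 25 °C → α = 2.4×10⁻⁴ K⁻¹
Layer 2 at 11 °C → α = 1.5×10⁻⁴ K⁻¹
Layer 3 at 2.1 °C → α = 1×10⁻⁴ K⁻¹
0–71 m: 1.2 × 2.4×10⁻⁴ × 71 = 0.020448 m
71–441 m: 0.32 × 1.5×10⁻⁴ × 370 = 0.01776 m
Layer 3: 1700 × 1×10⁻⁴ × 0.41 = 0.06970 m
Δh = 0.020448 + 0.01776 + 0.06970 = 0.107908 m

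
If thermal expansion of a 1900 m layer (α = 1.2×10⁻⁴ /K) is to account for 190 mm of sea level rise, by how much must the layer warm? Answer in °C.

ΔT ≈ 0.833 °C

ΔT = Δh/(αH) = 0.19 / (1.2×10⁻⁴ × 1900) ≈ 0.8333 °C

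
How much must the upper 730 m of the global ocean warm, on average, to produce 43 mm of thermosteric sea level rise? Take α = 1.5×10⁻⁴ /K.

ΔT ≈ 0.393 K

ΔT = Δh/(αH) = 0.043 / (1.5×10⁻⁴ × 730) ≈ 0.3927 K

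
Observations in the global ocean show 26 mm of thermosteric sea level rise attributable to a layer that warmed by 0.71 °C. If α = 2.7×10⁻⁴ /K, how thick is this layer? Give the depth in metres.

140 m

H = Δh/(αΔT) = 0.026 / (2.7×10⁻⁴ × 0.71) ≈ 135.6 m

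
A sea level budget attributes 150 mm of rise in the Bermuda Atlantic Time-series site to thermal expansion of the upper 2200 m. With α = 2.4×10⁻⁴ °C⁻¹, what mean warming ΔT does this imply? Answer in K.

ΔT = Δh/(αH) = 0.15 / (2.4×10⁻⁴ × 2200) ≈ 0.2841 K

0.284 K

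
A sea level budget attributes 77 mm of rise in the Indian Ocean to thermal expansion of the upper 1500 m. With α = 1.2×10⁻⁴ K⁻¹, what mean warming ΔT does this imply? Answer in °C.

about 0.428 °C

ΔT = Δh/(αH) = 0.077 / (1.2×10⁻⁴ × 1500) ≈ 0.4278 °C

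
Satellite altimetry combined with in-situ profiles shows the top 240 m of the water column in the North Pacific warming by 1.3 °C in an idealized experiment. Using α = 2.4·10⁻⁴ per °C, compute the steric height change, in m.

0.0749 m of thermosteric rise

Δh = αΔT·H = 2.4×10⁻⁴ × 1.3 × 240 = 0.07488 m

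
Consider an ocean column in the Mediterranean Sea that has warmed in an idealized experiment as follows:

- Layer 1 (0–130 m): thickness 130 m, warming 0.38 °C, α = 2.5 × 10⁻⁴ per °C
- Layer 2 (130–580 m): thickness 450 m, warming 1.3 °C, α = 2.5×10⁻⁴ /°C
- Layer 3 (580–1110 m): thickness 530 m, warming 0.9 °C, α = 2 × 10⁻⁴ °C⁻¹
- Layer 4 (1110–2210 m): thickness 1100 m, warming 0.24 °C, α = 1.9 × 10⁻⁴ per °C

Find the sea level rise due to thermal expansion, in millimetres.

130 × 0.38 × 2.5×10⁻⁴ = 0.01235 m
130–580 m: 450 × 2.5×10⁻⁴ × 1.3 = 0.14625 m
Layer 3: 530 × 0.9 × 2×10⁻⁴ = 0.09540 m
Layer 4: 0.24 × 1100 × 1.9×10⁻⁴ = 0.05016 m
Δh = 0.01235 + 0.14625 + 0.09540 + 0.05016 = 0.30416 m ≈ 304 mm

Δh = 304 mm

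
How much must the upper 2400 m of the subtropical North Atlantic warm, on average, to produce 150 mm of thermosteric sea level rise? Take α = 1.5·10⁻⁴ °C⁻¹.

ΔT = Δh/(αH) = 0.15 / (1.5×10⁻⁴ × 2400) ≈ 0.4167 °C

ΔT ≈ 0.42 °C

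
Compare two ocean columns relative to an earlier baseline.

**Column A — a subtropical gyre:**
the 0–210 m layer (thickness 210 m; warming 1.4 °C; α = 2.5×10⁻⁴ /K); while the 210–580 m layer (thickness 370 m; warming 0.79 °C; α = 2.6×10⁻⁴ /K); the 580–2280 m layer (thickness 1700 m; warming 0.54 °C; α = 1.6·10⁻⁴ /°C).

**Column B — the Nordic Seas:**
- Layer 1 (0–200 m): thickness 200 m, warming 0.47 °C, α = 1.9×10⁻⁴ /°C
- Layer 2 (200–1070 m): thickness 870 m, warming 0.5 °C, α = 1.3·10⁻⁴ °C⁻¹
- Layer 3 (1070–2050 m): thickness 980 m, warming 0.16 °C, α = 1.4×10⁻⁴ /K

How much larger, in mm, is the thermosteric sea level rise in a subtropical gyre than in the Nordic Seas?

A 210 × 2.5×10⁻⁴ × 1.4 = 0.07350 m
A Layer 2: 370 × 2.6×10⁻⁴ × 0.79 = 0.075998 m
A 580–2280 m: 0.54 × 1.6×10⁻⁴ × 1700 = 0.14688 m
A total: 0.296378 m
B Layer 1: 1.9×10⁻⁴ × 200 × 0.47 = 0.01786 m
B Layer 2: 1.3×10⁻⁴ × 870 × 0.5 = 0.05655 m
B Layer 3: 0.16 × 980 × 1.4×10⁻⁴ = 0.021952 m
B total: 0.096362 m
Difference: 0.296378 − 0.096362 = 0.200016 m

200 mm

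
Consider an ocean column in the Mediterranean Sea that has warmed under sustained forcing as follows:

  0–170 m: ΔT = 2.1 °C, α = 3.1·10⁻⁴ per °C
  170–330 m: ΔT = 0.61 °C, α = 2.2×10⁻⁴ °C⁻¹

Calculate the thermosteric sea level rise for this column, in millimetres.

Δh = 132 mm

0–170 m: 2.1 × 3.1×10⁻⁴ × 170 = 0.11067 m
170–330 m: 160 × 0.61 × 2.2×10⁻⁴ = 0.021472 m
Δh = 0.11067 + 0.021472 = 0.132142 m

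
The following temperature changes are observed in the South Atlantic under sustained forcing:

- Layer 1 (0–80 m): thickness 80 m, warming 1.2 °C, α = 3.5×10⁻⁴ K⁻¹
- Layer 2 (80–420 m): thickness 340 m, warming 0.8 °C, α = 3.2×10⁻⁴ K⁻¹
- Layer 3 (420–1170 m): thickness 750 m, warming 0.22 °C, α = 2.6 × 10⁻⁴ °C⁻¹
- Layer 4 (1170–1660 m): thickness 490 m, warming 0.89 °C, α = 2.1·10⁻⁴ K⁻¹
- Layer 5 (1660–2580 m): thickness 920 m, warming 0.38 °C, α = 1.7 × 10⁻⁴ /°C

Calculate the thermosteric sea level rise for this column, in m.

0.315 m of thermosteric rise

Layer 1: 1.2 × 80 × 3.5×10⁻⁴ = 0.03360 m
Layer 2: 0.8 × 340 × 3.2×10⁻⁴ = 0.08704 m
420–1170 m: 2.6×10⁻⁴ × 750 × 0.22 = 0.04290 m
Layer 4: 0.89 × 490 × 2.1×10⁻⁴ = 0.091581 m
Layer 5: 0.38 × 1.7×10⁻⁴ × 920 = 0.059432 m
Δh = 0.03360 + 0.08704 + 0.04290 + 0.091581 + 0.059432 = 0.314553 m ≈ 0.315 m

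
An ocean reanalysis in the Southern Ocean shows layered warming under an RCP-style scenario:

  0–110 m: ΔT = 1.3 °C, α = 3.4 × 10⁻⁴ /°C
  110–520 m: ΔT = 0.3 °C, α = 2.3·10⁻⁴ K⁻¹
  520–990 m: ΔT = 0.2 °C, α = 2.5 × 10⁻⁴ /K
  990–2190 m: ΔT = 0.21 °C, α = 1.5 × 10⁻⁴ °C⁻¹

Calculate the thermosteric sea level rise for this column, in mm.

Layer 1: 110 × 1.3 × 3.4×10⁻⁴ = 0.04862 m
0.3 × 410 × 2.3×10⁻⁴ = 0.02829 m
Layer 3: 0.2 × 2.5×10⁻⁴ × 470 = 0.02350 m
Layer 4: 1200 × 1.5×10⁻⁴ × 0.21 = 0.03780 m
Δh = 0.04862 + 0.02829 + 0.02350 + 0.03780 = 0.13821 m

Δh = 138 mm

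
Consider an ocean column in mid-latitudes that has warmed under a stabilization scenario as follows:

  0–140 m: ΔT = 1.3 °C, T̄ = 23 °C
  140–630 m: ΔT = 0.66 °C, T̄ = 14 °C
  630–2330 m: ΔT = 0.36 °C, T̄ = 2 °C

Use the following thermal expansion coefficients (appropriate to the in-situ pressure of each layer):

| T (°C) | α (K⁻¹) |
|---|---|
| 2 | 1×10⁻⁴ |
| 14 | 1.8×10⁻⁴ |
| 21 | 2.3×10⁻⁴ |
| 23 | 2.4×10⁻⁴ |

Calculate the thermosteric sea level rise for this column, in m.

Layer 1 at 23 °C → α = 2.4×10⁻⁴ K⁻¹
Layer 2 at 14 °C → α = 1.8×10⁻⁴ K⁻¹
Layer 3 at 2 °C → α = 1×10⁻⁴ K⁻¹
Layer 1: 2.4×10⁻⁴ × 1.3 × 140 = 0.04368 m
490 × 1.8×10⁻⁴ × 0.66 = 0.058212 m
1700 × 1×10⁻⁴ × 0.36 = 0.06120 m
Δh = 0.04368 + 0.058212 + 0.06120 = 0.163092 m

Δh = 0.163 m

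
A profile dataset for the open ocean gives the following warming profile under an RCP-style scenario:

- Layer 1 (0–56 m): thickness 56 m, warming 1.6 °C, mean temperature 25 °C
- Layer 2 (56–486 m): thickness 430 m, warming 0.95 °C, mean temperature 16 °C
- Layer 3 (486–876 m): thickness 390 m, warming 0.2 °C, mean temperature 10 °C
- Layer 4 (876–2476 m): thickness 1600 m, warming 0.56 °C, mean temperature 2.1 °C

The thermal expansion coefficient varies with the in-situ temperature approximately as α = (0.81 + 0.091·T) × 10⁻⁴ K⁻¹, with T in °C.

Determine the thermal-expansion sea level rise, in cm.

Δh ≈ 22.3 cm

Layer 1: α = (0.81 + 0.091×25)×10⁻⁴ = 3.085×10⁻⁴ K⁻¹
Layer 2: α = (0.81 + 0.091×16)×10⁻⁴ = 2.266×10⁻⁴ K⁻¹
Layer 3: α = (0.81 + 0.091×10)×10⁻⁴ = 1.72×10⁻⁴ K⁻¹
Layer 4: α = (0.81 + 0.091×2.1)×10⁻⁴ = 1.0011×10⁻⁴ K⁻¹
3.085×10⁻⁴ × 1.6 × 56 = 0.0276416 m
Layer 2: 0.95 × 2.266×10⁻⁴ × 430 = 0.0925661 m
0.2 × 1.72×10⁻⁴ × 390 = 0.013416 m
Layer 4: 1.0011×10⁻⁴ × 0.56 × 1600 = 0.08969856 m
Δh = 0.0276416 + 0.0925661 + 0.013416 + 0.08969856 = 0.22332226 m ≈ 22.3 cm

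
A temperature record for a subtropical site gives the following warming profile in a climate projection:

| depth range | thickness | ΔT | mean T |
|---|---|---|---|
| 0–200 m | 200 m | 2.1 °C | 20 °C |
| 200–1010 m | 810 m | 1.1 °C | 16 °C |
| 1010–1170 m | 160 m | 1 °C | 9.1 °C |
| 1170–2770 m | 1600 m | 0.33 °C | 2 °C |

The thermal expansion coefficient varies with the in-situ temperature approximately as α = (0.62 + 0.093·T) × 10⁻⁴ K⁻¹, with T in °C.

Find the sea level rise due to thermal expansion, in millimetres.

358 mm of thermosteric rise

Layer 1: α = (0.62 + 0.093×20)×10⁻⁴ = 2.48×10⁻⁴ K⁻¹
Layer 2: α = (0.62 + 0.093×16)×10⁻⁴ = 2.108×10⁻⁴ K⁻¹
Layer 3: α = (0.62 + 0.093×9.1)×10⁻⁴ = 1.4663×10⁻⁴ K⁻¹
Layer 4: α = (0.62 + 0.093×2)×10⁻⁴ = 0.806×10⁻⁴ K⁻¹
Layer 1: 200 × 2.1 × 2.48×10⁻⁴ = 0.10416 m
Layer 2: 1.1 × 810 × 2.108×10⁻⁴ = 0.1878228 m
1010–1170 m: 1.4663×10⁻⁴ × 160 × 1 = 0.0234608 m
Layer 4: 1600 × 0.806×10⁻⁴ × 0.33 = 0.0425568 m
Δh = 0.10416 + 0.1878228 + 0.0234608 + 0.0425568 = 0.3580004 m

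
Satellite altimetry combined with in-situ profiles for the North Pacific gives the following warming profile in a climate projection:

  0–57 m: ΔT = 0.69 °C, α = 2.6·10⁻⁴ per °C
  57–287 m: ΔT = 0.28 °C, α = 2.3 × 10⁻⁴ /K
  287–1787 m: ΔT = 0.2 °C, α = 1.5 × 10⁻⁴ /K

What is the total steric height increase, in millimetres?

70.0 mm of thermosteric rise

Layer 1: 0.69 × 2.6×10⁻⁴ × 57 = 0.0102258 m
Layer 2: 2.3×10⁻⁴ × 0.28 × 230 = 0.014812 m
1500 × 1.5×10⁻⁴ × 0.2 = 0.04500 m
Δh = 0.0102258 + 0.014812 + 0.04500 = 0.0700378 m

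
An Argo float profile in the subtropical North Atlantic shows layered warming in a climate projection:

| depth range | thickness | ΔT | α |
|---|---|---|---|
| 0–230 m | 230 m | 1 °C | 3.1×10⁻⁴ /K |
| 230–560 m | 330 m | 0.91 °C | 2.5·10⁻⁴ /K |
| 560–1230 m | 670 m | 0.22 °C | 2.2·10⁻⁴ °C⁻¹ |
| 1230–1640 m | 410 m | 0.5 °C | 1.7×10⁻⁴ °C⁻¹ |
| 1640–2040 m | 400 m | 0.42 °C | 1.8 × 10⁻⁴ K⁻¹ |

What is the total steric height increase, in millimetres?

Layer 1: 230 × 1 × 3.1×10⁻⁴ = 0.07130 m
0.91 × 330 × 2.5×10⁻⁴ = 0.075075 m
0.22 × 2.2×10⁻⁴ × 670 = 0.032428 m
1230–1640 m: 0.5 × 410 × 1.7×10⁻⁴ = 0.03485 m
1.8×10⁻⁴ × 0.42 × 400 = 0.03024 m
Δh = 0.07130 + 0.075075 + 0.032428 + 0.03485 + 0.03024 = 0.243893 m

244 mm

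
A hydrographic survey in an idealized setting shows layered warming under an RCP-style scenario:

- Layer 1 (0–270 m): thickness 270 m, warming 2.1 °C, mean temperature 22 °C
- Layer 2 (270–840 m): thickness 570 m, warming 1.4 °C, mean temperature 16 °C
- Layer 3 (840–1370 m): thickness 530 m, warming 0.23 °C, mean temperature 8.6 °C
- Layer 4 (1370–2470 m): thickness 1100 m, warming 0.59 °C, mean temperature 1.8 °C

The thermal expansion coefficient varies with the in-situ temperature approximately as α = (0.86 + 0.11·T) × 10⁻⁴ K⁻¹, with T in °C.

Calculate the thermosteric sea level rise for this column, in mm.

486 mm of thermosteric rise

Layer 1: α = (0.86 + 0.11×22)×10⁻⁴ = 3.28×10⁻⁴ K⁻¹
Layer 2: α = (0.86 + 0.11×16)×10⁻⁴ = 2.62×10⁻⁴ K⁻¹
Layer 3: α = (0.86 + 0.11×8.6)×10⁻⁴ = 1.806×10⁻⁴ K⁻¹
Layer 4: α = (0.86 + 0.11×1.8)×10⁻⁴ = 1.058×10⁻⁴ K⁻¹
270 × 3.28×10⁻⁴ × 2.1 = 0.185976 m
270–840 m: 570 × 1.4 × 2.62×10⁻⁴ = 0.209076 m
530 × 0.23 × 1.806×10⁻⁴ = 0.02201514 m
0.59 × 1.058×10⁻⁴ × 1100 = 0.0686642 m
Δh = 0.185976 + 0.209076 + 0.02201514 + 0.0686642 = 0.48573134 m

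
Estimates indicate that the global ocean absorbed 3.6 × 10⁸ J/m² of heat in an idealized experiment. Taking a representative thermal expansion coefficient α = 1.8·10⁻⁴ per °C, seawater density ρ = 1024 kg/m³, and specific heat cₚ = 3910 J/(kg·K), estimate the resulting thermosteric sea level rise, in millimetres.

16 mm of thermosteric rise

Δh = αQ/(ρcₚ) = 1.8×10⁻⁴ × 3.6×10⁸ / (1024 × 3910) ≈ 0.016184 m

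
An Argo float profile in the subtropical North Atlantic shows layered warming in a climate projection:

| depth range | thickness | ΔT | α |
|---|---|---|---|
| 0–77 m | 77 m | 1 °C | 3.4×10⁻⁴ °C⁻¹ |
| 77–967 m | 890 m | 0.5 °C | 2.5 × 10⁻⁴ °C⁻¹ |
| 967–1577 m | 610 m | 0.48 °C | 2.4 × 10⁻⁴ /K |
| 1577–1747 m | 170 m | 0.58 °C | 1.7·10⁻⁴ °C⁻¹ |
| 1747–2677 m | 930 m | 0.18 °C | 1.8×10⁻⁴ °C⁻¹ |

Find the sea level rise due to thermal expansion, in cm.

Layer 1: 77 × 3.4×10⁻⁴ × 1 = 0.02618 m
77–967 m: 890 × 0.5 × 2.5×10⁻⁴ = 0.11125 m
610 × 0.48 × 2.4×10⁻⁴ = 0.070272 m
Layer 4: 170 × 1.7×10⁻⁴ × 0.58 = 0.016762 m
1747–2677 m: 0.18 × 930 × 1.8×10⁻⁴ = 0.030132 m
Δh = 0.02618 + 0.11125 + 0.070272 + 0.016762 + 0.030132 = 0.254596 m

25.5 cm of thermosteric rise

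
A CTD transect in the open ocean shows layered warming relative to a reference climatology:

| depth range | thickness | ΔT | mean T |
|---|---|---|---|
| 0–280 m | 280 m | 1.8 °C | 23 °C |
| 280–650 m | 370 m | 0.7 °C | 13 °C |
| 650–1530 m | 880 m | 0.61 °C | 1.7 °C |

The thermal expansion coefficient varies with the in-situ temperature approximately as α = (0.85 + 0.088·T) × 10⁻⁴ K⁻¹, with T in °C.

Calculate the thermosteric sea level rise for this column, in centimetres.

Layer 1: α = (0.85 + 0.088×23)×10⁻⁴ = 2.874×10⁻⁴ K⁻¹
Layer 2: α = (0.85 + 0.088×13)×10⁻⁴ = 1.994×10⁻⁴ K⁻¹
Layer 3: α = (0.85 + 0.088×1.7)×10⁻⁴ = 0.9996×10⁻⁴ K⁻¹
Layer 1: 1.8 × 280 × 2.874×10⁻⁴ = 0.1448496 m
280–650 m: 0.7 × 370 × 1.994×10⁻⁴ = 0.0516446 m
Layer 3: 0.9996×10⁻⁴ × 880 × 0.61 = 0.053658528 m
Δh = 0.1448496 + 0.0516446 + 0.053658528 = 0.250152728 m

25.0 cm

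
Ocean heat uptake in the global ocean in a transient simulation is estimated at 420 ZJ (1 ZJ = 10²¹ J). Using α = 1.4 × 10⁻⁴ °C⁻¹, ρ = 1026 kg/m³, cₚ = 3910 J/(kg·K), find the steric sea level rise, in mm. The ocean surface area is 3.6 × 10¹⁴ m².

Δh ≈ 41 mm

Per unit area: Q = 420×10²¹ / (3.6×10¹⁴) ≈ 1.167×10⁹ J/m²
Δh = αQ/(ρcₚ) = 1.4×10⁻⁴ × 1.167×10⁹ / (1026 × 3910) ≈ 0.040726 m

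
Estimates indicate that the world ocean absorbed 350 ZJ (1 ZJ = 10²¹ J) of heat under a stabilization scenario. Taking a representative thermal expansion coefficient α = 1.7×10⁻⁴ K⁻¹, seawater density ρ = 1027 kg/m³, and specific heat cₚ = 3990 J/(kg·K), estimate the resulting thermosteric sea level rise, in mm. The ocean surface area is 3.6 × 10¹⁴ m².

40.3 mm of thermosteric rise

Per unit area: Q = 350×10²¹ / (3.6×10¹⁴) ≈ 9.722×10⁸ J/m²
Δh = αQ/(ρcₚ) = 1.7×10⁻⁴ × 9.722×10⁸ / (1027 × 3990) ≈ 0.040333 m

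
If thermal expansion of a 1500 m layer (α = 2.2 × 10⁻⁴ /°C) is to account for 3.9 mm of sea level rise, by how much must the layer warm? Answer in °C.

ΔT ≈ 0.0118 °C

ΔT = Δh/(αH) = 0.0039 / (2.2×10⁻⁴ × 1500) ≈ 0.01182 °C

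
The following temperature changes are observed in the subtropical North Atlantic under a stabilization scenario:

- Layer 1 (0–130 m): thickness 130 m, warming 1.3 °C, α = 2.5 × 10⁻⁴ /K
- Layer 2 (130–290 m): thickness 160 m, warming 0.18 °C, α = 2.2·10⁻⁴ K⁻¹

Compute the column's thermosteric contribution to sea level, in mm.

49 mm

Layer 1: 130 × 1.3 × 2.5×10⁻⁴ = 0.04225 m
Layer 2: 0.18 × 2.2×10⁻⁴ × 160 = 0.006336 m
Δh = 0.04225 + 0.006336 = 0.048586 m ≈ 49 mm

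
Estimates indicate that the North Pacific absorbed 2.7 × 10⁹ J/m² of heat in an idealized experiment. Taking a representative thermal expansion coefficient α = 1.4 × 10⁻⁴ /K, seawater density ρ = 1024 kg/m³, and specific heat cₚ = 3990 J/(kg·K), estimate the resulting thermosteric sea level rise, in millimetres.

Δh = αQ/(ρcₚ) = 1.4×10⁻⁴ × 2.7×10⁹ / (1024 × 3990) ≈ 0.092516 m

about 92.5 mm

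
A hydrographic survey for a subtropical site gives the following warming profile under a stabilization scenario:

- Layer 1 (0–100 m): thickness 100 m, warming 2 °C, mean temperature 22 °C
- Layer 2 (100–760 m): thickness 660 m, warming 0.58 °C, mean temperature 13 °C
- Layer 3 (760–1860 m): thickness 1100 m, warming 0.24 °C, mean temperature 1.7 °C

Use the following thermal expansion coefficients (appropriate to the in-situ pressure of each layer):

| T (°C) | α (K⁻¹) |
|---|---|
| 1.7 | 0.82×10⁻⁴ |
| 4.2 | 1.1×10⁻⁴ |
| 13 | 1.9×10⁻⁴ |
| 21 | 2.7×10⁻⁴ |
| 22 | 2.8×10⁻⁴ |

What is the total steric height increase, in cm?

about 15.0 cm

Layer 1 at 22 °C → α = 2.8×10⁻⁴ K⁻¹
Layer 2 at 13 °C → α = 1.9×10⁻⁴ K⁻¹
Layer 3 at 1.7 °C → α = 0.82×10⁻⁴ K⁻¹
2.8×10⁻⁴ × 100 × 2 = 0.05600 m
100–760 m: 0.58 × 1.9×10⁻⁴ × 660 = 0.072732 m
760–1860 m: 0.82×10⁻⁴ × 0.24 × 1100 = 0.021648 m
Δh = 0.05600 + 0.072732 + 0.021648 = 0.15038 m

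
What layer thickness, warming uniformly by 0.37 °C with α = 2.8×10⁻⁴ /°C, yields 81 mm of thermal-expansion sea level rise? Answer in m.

H ≈ 782 m

H = Δh/(αΔT) = 0.081 / (2.8×10⁻⁴ × 0.37) ≈ 781.9 m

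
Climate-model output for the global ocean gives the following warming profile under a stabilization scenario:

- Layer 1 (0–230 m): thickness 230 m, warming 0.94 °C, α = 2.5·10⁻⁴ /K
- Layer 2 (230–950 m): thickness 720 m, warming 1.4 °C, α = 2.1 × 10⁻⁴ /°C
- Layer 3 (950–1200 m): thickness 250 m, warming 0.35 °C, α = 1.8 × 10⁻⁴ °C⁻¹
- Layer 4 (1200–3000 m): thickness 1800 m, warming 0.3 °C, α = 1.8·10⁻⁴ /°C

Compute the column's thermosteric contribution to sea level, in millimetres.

Δh ≈ 379 mm

0–230 m: 2.5×10⁻⁴ × 0.94 × 230 = 0.05405 m
Layer 2: 720 × 2.1×10⁻⁴ × 1.4 = 0.21168 m
Layer 3: 0.35 × 250 × 1.8×10⁻⁴ = 0.01575 m
1200–3000 m: 1.8×10⁻⁴ × 0.3 × 1800 = 0.09720 m
Δh = 0.05405 + 0.21168 + 0.01575 + 0.09720 = 0.37868 m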